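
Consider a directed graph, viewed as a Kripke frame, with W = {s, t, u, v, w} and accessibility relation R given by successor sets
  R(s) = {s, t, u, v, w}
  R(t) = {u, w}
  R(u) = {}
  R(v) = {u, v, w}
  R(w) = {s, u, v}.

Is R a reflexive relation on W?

Reflexive: no — t is not related to itself.

No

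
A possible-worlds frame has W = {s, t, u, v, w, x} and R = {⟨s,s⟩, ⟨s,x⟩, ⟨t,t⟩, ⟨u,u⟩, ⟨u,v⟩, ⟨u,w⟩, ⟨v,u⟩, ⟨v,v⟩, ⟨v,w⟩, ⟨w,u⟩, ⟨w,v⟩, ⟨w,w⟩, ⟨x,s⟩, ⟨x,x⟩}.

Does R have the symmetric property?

Symmetric: yes — every pair in R has its reverse in R.

Yes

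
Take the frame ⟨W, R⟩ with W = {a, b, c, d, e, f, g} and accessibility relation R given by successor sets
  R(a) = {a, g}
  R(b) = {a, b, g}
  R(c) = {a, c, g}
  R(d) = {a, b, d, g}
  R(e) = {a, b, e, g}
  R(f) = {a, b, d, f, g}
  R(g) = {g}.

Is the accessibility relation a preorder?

Reflexive: yes — every world is R-related to itself.
Transitive: yes — every two-step R-path is closed by a direct edge.
So R is a preorder.

Yes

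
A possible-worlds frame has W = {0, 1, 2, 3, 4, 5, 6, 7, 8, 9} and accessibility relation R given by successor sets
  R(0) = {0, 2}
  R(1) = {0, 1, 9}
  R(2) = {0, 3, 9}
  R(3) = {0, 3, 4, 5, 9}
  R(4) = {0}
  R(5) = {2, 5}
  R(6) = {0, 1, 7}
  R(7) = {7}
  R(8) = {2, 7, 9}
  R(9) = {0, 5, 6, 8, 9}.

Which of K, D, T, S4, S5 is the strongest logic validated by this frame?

Serial (axiom D): yes — every world has a successor (e.g. 0 R 0).
Reflexive (axiom T): no — 2 is not related to itself.
Transitive (axiom 4): no — 0 R 2 and 2 R 3, but not 0 R 3.
Euclidean (axiom 5): no — 1 R 0 and 1 R 9, but not 0 R 9.
So F validates K, D; T would additionally require R to be reflexive. The strongest is D.

D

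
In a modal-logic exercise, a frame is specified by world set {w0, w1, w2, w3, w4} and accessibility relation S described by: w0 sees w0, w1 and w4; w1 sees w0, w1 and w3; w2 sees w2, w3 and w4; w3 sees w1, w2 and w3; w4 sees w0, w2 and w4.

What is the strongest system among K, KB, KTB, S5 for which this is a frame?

KTB

Symmetric (axiom B): yes — every pair in S has its reverse in S.
Reflexive (axiom T): yes — every world is S-related to itself.
Euclidean (axiom 5): no — w0 S w1 and w0 S w4, but not w1 S w4.
So F validates K, KB, KTB; S5 would additionally require S to be Euclidean. The strongest is KTB.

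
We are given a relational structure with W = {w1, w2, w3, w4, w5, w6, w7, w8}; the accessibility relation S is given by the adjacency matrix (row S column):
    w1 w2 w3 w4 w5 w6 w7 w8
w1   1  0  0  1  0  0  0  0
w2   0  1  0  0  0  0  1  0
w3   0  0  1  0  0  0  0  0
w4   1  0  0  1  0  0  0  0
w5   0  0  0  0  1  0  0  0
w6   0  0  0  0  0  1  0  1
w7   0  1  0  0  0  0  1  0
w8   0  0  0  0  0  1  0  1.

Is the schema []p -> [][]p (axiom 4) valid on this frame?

Yes

The schema 4 characterises exactly the transitive frames.
Transitive: yes — every two-step S-path is closed by a direct edge.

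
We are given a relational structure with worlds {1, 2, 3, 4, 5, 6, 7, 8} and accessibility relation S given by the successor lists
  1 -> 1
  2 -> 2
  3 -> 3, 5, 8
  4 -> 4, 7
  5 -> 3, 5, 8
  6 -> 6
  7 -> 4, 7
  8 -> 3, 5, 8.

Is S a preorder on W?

Yes

Reflexive: yes — every world is S-related to itself.
Transitive: yes — every two-step S-path is closed by a direct edge.
So S is a preorder.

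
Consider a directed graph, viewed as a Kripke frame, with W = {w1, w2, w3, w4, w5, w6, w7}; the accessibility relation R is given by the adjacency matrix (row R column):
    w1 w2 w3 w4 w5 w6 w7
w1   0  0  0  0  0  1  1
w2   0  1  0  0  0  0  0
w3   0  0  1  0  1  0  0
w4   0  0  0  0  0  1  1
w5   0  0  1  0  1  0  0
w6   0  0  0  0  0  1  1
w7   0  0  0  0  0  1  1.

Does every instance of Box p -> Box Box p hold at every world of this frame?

Yes

The schema 4 characterises exactly the transitive frames.
Transitive: yes — every two-step R-path is closed by a direct edge.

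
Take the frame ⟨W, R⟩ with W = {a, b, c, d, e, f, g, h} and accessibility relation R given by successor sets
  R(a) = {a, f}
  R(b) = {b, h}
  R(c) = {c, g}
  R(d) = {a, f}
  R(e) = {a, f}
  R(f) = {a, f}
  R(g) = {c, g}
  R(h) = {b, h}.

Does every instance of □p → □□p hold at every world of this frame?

Yes

The schema 4 characterises exactly the transitive frames.
Transitive: yes — every two-step R-path is closed by a direct edge.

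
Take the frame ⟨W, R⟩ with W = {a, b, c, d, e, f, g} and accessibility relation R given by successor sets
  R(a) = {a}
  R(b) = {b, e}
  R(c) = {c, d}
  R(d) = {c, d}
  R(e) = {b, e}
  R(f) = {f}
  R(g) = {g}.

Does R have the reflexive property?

Reflexive: yes — every world is R-related to itself.

Yes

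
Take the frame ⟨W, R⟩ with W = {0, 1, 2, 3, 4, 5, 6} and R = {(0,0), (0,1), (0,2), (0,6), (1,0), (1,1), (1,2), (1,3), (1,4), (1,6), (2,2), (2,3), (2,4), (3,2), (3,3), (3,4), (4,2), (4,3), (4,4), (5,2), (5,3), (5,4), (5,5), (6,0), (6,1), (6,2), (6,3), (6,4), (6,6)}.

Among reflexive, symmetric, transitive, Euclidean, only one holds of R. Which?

reflexive

Reflexive: yes — every world is R-related to itself.
Symmetric: no — 0 R 2 but not 2 R 0.
Transitive: no — 0 R 1 and 1 R 3, but not 0 R 3.
Euclidean: no — 0 R 2 and 0 R 1, but not 2 R 1.
Only reflexive holds.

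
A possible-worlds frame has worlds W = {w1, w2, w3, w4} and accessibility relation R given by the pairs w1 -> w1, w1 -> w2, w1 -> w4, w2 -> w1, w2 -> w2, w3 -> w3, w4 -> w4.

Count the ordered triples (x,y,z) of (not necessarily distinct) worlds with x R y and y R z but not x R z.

1

Enumerating: (w2,w1,w4).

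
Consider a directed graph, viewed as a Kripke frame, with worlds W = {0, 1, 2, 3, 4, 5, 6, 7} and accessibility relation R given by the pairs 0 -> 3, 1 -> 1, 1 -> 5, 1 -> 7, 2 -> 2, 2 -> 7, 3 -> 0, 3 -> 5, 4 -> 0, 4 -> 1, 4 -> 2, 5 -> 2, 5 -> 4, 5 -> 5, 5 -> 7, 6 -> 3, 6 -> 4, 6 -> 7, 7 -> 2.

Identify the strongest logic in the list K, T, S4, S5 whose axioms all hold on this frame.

Reflexive (axiom T): no — 0 is not related to itself.
Transitive (axiom 4): no — 0 R 3 and 3 R 5, but not 0 R 5.
Euclidean (axiom 5): no — 1 R 7 and 1 R 5, but not 7 R 5.
So F validates K; T would additionally require R to be reflexive. The strongest is K.

K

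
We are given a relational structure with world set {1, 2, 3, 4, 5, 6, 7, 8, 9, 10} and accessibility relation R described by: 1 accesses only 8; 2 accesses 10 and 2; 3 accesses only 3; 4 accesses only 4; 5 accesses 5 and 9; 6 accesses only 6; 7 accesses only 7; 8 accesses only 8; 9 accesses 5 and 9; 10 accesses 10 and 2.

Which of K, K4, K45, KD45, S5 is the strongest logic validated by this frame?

KD45

Transitive (axiom 4): yes — every two-step R-path is closed by a direct edge.
Euclidean (axiom 5): yes — any two successors of a common world are R-related.
Serial (axiom D): yes — every world has a successor (e.g. 1 R 8).
Reflexive (axiom T): no — 1 is not related to itself.
So F validates K, K4, K45, KD45; S5 would additionally require R to be reflexive. The strongest is KD45.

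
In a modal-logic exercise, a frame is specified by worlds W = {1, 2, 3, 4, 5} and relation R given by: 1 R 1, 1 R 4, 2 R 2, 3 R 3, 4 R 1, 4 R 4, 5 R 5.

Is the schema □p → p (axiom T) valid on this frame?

Axiom T corresponds to the accessibility relation being reflexive.
Reflexive: yes — every world is R-related to itself.

Yes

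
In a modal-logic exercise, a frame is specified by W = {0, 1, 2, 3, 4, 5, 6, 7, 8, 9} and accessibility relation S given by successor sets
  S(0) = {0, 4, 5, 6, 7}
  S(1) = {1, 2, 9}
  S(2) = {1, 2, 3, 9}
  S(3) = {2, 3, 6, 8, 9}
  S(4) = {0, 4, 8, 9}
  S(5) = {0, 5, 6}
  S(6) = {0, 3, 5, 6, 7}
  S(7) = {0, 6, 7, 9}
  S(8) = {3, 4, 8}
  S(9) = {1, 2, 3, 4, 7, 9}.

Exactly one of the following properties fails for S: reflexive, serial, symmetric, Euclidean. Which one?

Euclidean

Reflexive: yes — every world is S-related to itself.
Serial: yes — every world has a successor (e.g. 0 S 0).
Symmetric: yes — every pair in S has its reverse in S.
Euclidean: no — 0 S 4 and 0 S 5, but not 4 S 5.
Only Euclidean fails.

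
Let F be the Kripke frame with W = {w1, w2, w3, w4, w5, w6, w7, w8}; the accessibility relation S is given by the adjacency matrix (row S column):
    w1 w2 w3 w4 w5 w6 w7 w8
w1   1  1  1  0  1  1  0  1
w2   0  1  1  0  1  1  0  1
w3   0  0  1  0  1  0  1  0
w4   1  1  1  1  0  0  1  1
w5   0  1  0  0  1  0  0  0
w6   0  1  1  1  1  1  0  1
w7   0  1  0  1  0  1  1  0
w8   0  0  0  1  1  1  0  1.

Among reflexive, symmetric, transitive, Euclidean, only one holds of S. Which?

reflexive

Reflexive: yes — every world is S-related to itself.
Symmetric: no — w1 S w2 but not w2 S w1.
Transitive: no — w1 S w3 and w3 S w7, but not w1 S w7.
Euclidean: no — w1 S w3 and w1 S w2, but not w3 S w2.
Only reflexive holds.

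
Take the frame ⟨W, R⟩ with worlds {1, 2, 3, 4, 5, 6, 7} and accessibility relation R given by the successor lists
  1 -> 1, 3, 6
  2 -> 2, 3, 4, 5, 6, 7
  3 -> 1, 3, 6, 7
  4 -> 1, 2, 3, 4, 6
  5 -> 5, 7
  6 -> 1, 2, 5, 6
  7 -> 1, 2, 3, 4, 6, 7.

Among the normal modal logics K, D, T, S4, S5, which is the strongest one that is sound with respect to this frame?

T

Serial (axiom D): yes — every world has a successor (e.g. 1 R 1).
Reflexive (axiom T): yes — every world is R-related to itself.
Transitive (axiom 4): no — 1 R 3 and 3 R 7, but not 1 R 7.
Euclidean (axiom 5): no — 1 R 6 and 1 R 3, but not 6 R 3.
So F validates K, D, T; S4 would additionally require R to be transitive. The strongest is T.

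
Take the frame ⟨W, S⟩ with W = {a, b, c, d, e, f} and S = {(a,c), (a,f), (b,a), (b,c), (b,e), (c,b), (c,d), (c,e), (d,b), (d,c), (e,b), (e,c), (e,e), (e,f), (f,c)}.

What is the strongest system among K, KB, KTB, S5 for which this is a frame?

Symmetric (axiom B): no — a S c but not c S a.
Reflexive (axiom T): no — a is not related to itself.
Euclidean (axiom 5): no — a S c and a S f, but not c S f.
So F validates K; KB would additionally require S to be symmetric. The strongest is K.

K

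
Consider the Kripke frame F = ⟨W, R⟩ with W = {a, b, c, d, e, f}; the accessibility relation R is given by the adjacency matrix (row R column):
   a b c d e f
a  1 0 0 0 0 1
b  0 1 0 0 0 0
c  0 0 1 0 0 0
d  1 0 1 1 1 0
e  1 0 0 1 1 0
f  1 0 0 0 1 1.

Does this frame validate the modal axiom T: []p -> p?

Axiom T corresponds to the accessibility relation being reflexive.
Reflexive: yes — every world is R-related to itself.

Yes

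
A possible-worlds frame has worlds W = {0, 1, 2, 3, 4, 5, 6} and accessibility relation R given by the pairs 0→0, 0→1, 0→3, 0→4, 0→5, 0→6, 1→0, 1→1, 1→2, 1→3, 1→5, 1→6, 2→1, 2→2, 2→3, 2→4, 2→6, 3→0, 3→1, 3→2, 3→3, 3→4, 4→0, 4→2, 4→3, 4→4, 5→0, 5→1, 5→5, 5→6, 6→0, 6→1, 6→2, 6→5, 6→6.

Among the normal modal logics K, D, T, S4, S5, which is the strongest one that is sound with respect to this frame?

T

Serial (axiom D): yes — every world has a successor (e.g. 0 R 0).
Reflexive (axiom T): yes — every world is R-related to itself.
Transitive (axiom 4): no — 0 R 1 and 1 R 2, but not 0 R 2.
Euclidean (axiom 5): no — 0 R 1 and 0 R 4, but not 1 R 4.
So F validates K, D, T; S4 would additionally require R to be transitive. The strongest is T.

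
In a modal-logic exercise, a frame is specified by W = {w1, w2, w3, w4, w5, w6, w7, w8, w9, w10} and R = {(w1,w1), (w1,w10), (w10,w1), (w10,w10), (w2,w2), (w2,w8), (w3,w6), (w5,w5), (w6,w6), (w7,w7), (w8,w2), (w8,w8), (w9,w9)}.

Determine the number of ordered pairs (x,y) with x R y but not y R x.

1

Enumerating: (w3,w6).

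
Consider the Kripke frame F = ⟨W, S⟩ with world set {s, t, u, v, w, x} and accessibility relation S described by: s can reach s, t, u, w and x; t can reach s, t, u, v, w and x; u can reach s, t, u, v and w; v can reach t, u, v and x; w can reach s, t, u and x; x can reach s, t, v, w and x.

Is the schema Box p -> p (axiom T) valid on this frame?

No

Axiom T corresponds to the accessibility relation being reflexive.
Reflexive: no — w is not related to itself.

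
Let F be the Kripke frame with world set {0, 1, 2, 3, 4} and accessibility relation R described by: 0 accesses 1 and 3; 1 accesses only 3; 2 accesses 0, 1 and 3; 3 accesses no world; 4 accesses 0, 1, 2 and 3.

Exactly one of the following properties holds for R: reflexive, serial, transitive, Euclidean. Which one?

Reflexive: no — 0 is not related to itself.
Serial: no — 3 has no R-successor.
Transitive: yes — every two-step R-path is closed by a direct edge.
Euclidean: no — 0 R 3 and 0 R 1, but not 3 R 1.
Only transitive holds.

transitive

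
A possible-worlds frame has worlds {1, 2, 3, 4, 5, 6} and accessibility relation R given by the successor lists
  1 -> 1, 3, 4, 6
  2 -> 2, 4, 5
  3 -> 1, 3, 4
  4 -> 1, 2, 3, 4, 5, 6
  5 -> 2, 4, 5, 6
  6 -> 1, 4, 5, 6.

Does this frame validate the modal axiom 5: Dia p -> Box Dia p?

No

The schema 5 characterises exactly the Euclidean frames.
Euclidean: no — 1 R 3 and 1 R 6, but not 3 R 6.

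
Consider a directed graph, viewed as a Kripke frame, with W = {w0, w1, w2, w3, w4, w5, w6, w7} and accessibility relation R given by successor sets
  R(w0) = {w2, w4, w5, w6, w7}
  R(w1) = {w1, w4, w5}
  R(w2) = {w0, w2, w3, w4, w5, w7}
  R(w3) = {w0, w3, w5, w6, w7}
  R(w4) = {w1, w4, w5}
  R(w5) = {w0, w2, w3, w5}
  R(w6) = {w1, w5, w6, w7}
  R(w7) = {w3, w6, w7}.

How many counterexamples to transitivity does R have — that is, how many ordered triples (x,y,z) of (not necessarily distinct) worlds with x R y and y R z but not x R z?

Enumerating: (w0,w2,w0), (w0,w2,w3), (w0,w4,w1), (w0,w5,w0), (w0,w5,w3), (w0,w6,w1), (w0,w7,w3), (w1,w5,w0), (w1,w5,w2), (w1,w5,w3), (w2,w0,w6), (w2,w3,w6), … and 25 more.
Total: 37.

37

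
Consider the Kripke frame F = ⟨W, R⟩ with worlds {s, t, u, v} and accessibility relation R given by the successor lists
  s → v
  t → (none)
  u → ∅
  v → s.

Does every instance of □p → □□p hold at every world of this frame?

No

By correspondence theory, 4 is valid on a frame iff R is transitive.
Transitive: no — s R v and v R s, but not s R s.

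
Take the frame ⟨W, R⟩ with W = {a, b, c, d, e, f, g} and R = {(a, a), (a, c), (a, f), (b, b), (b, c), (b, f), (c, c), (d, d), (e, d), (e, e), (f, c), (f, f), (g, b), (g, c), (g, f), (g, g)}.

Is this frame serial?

Yes

Serial: yes — every world has a successor (e.g. a R a).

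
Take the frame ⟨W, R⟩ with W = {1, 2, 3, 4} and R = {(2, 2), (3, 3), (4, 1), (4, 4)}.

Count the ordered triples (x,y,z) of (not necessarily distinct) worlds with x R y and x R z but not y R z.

2

Enumerating: (4,1,1), (4,1,4).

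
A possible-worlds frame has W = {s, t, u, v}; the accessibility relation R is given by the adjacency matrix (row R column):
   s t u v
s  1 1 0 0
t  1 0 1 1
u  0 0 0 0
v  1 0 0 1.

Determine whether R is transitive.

Transitive: no — s R t and t R u, but not s R u.

No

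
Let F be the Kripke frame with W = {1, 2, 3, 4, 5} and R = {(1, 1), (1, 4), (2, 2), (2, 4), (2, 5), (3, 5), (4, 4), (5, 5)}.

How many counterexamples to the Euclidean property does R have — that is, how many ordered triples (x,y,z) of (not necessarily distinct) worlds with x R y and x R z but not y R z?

5

Enumerating: (1,4,1), (2,4,2), (2,4,5), (2,5,2), (2,5,4).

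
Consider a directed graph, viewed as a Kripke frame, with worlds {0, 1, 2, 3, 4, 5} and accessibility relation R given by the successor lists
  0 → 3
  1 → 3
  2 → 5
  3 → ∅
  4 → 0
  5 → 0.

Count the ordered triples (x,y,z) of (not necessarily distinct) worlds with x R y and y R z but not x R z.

Enumerating: (2,5,0), (4,0,3), (5,0,3).

3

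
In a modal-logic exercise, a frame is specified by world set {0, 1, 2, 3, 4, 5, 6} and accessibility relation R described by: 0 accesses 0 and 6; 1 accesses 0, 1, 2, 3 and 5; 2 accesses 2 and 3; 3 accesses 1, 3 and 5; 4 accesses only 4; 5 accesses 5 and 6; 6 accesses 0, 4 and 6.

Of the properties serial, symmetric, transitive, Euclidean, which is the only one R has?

serial

Serial: yes — every world has a successor (e.g. 0 R 0).
Symmetric: no — 1 R 0 but not 0 R 1.
Transitive: no — 0 R 6 and 6 R 4, but not 0 R 4.
Euclidean: no — 1 R 0 and 1 R 2, but not 0 R 2.
Only serial holds.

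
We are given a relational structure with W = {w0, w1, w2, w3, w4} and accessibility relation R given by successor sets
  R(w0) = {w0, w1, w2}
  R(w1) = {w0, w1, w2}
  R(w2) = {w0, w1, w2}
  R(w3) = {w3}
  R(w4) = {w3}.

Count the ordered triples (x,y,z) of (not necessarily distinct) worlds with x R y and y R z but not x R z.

R is transitive; there are no such tuples.

0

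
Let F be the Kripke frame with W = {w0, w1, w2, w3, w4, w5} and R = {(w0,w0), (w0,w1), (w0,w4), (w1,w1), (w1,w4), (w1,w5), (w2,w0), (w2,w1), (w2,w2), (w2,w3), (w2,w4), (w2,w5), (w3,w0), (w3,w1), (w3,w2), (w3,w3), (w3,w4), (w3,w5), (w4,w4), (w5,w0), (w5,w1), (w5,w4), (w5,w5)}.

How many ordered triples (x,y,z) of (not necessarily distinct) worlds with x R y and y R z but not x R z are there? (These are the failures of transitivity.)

2

Enumerating: (w0,w1,w5), (w1,w5,w0).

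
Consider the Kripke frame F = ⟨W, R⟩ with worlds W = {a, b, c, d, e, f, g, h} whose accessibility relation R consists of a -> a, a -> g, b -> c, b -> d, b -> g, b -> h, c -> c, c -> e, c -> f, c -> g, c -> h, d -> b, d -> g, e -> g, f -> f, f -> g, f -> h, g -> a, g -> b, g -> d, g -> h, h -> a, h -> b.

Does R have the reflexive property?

Reflexive: no — b is not related to itself.

No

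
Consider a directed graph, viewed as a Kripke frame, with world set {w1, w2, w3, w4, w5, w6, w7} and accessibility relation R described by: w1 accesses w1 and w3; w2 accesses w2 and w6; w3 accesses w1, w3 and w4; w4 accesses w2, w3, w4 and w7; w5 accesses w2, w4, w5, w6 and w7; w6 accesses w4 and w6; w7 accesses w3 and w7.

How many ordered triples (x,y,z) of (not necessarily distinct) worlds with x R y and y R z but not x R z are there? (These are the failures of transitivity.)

13

Enumerating: (w1,w3,w4), (w2,w6,w4), (w3,w4,w2), (w3,w4,w7), (w4,w2,w6), (w4,w3,w1), (w5,w4,w3), (w5,w7,w3), (w6,w4,w2), (w6,w4,w3), (w6,w4,w7), (w7,w3,w1), (w7,w3,w4).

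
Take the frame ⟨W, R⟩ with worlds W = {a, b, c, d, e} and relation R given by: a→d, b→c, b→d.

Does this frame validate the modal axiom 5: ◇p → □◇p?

The schema 5 characterises exactly the Euclidean frames.
Euclidean: no — b R c and b R d, but not c R d.

No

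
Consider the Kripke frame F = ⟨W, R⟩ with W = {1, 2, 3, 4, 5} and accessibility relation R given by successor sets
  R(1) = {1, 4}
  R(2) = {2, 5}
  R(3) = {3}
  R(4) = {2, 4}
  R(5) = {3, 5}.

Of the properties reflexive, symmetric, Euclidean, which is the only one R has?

reflexive

Reflexive: yes — every world is R-related to itself.
Symmetric: no — 1 R 4 but not 4 R 1.
Euclidean: no — 1 R 4 and 1 R 1, but not 4 R 1.
Only reflexive holds.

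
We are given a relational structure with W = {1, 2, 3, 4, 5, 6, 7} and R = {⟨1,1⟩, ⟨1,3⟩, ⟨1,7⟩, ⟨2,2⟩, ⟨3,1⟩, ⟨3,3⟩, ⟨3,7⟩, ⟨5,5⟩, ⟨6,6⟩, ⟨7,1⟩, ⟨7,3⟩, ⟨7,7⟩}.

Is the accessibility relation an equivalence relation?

No

Reflexive: no — 4 is not related to itself.
Symmetric: yes — every pair in R has its reverse in R.
Transitive: yes — every two-step R-path is closed by a direct edge.
So R is not an equivalence relation.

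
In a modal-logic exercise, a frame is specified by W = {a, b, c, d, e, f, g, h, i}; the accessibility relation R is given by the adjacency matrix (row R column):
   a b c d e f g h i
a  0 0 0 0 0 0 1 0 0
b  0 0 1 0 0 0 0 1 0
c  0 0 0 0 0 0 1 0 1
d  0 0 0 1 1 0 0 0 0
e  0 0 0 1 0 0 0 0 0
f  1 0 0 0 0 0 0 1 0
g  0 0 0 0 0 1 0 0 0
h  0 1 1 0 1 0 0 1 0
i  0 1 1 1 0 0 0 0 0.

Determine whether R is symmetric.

Symmetric: no — a R g but not g R a.

No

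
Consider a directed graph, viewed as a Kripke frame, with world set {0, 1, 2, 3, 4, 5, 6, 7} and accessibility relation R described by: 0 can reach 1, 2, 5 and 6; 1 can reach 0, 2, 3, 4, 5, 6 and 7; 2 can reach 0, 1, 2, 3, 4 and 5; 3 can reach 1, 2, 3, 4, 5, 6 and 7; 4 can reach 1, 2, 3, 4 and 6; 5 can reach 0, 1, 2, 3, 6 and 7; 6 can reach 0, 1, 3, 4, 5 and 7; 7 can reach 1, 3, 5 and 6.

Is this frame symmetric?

Symmetric: yes — every pair in R has its reverse in R.

Yes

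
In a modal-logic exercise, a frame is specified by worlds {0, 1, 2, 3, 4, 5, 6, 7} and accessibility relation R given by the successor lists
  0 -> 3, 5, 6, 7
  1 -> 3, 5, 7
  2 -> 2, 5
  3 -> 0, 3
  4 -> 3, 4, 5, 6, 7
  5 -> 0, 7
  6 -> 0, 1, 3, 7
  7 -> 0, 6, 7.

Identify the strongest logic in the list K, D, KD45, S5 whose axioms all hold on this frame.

Serial (axiom D): yes — every world has a successor (e.g. 0 R 3).
Euclidean (axiom 5): no — 0 R 3 and 0 R 5, but not 3 R 5.
Transitive (axiom 4): no — 0 R 6 and 6 R 1, but not 0 R 1.
Reflexive (axiom T): no — 0 is not related to itself.
So F validates K, D; KD45 would additionally require R to be Euclidean and transitive. The strongest is D.

D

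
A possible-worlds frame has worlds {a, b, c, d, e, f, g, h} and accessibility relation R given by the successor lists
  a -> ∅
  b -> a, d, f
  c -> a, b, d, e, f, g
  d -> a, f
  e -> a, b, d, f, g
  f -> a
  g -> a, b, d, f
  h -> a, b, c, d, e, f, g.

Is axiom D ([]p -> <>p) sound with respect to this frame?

The schema D characterises exactly the serial frames.
Serial: no — a has no R-successor.

No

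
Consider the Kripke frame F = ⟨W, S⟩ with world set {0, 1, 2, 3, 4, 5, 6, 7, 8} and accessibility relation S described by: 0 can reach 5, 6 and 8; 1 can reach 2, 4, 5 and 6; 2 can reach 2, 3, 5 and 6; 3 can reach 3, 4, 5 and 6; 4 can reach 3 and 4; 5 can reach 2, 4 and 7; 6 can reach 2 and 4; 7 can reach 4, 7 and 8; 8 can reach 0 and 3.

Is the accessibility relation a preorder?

Reflexive: no — 0 is not related to itself.
Transitive: no — 0 S 5 and 5 S 2, but not 0 S 2.
So S is not a preorder.

No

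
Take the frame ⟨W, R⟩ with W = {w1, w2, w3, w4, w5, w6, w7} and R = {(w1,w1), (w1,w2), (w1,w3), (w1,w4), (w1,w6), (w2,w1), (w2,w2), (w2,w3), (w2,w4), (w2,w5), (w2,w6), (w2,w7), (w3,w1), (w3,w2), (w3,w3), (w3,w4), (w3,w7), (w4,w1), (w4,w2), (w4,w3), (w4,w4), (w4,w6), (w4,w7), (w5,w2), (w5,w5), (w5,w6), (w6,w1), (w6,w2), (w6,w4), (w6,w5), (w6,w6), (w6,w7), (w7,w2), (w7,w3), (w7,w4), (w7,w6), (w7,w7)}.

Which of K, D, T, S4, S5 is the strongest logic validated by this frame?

T

Serial (axiom D): yes — every world has a successor (e.g. w1 R w1).
Reflexive (axiom T): yes — every world is R-related to itself.
Transitive (axiom 4): no — w1 R w2 and w2 R w5, but not w1 R w5.
Euclidean (axiom 5): no — w1 R w3 and w1 R w6, but not w3 R w6.
So F validates K, D, T; S4 would additionally require R to be transitive. The strongest is T.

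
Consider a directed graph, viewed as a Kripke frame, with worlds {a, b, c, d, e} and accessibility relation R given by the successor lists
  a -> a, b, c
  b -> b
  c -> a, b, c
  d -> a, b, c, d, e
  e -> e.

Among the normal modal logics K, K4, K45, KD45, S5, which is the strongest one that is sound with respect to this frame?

K4

Transitive (axiom 4): yes — every two-step R-path is closed by a direct edge.
Euclidean (axiom 5): no — a R b and a R c, but not b R c.
Serial (axiom D): yes — every world has a successor (e.g. a R a).
Reflexive (axiom T): yes — every world is R-related to itself.
So F validates K, K4; K45 would additionally require R to be Euclidean. The strongest is K4.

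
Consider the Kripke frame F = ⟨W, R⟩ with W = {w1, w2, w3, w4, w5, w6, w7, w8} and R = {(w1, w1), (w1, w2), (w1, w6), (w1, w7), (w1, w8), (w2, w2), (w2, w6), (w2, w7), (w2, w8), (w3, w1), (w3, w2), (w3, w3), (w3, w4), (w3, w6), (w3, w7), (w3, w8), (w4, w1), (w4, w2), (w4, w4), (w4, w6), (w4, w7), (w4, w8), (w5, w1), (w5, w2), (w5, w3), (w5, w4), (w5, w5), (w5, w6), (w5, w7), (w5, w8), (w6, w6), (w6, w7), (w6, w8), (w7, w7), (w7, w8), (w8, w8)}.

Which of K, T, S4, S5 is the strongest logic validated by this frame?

Reflexive (axiom T): yes — every world is R-related to itself.
Transitive (axiom 4): yes — every two-step R-path is closed by a direct edge.
Euclidean (axiom 5): no — w1 R w6 and w1 R w2, but not w6 R w2.
So F validates K, T, S4; S5 would additionally require R to be Euclidean. The strongest is S4.

S4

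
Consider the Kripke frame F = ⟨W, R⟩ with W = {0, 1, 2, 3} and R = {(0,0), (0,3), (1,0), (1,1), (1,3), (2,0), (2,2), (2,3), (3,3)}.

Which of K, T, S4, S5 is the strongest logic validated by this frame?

S4

Reflexive (axiom T): yes — every world is R-related to itself.
Transitive (axiom 4): yes — every two-step R-path is closed by a direct edge.
Euclidean (axiom 5): no — 1 R 3 and 1 R 0, but not 3 R 0.
So F validates K, T, S4; S5 would additionally require R to be Euclidean. The strongest is S4.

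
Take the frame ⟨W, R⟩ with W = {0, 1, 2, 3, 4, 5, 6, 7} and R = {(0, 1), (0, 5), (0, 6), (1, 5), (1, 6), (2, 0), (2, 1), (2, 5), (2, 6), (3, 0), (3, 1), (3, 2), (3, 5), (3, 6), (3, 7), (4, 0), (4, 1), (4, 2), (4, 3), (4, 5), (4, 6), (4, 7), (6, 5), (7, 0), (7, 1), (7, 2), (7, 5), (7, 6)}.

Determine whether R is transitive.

Yes

Transitive: yes — every two-step R-path is closed by a direct edge.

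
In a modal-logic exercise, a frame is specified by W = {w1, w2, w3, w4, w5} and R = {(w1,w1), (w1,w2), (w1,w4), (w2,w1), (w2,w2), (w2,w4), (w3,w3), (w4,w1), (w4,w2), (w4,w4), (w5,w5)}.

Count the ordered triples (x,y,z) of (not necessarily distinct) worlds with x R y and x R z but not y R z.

R is Euclidean; there are no such tuples.

0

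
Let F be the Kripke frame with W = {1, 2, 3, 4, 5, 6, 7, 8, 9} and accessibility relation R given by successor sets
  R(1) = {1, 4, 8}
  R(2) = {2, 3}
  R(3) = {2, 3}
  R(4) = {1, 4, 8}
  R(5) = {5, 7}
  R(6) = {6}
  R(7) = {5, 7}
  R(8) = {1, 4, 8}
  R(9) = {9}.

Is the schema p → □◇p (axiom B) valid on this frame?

The schema B characterises exactly the symmetric frames.
Symmetric: yes — every pair in R has its reverse in R.

Yes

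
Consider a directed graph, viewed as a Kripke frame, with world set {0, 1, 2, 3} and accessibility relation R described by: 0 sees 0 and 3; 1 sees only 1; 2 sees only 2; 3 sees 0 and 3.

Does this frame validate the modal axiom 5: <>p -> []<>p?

Yes

By correspondence theory, 5 is valid on a frame iff R is Euclidean.
Euclidean: yes — any two successors of a common world are R-related.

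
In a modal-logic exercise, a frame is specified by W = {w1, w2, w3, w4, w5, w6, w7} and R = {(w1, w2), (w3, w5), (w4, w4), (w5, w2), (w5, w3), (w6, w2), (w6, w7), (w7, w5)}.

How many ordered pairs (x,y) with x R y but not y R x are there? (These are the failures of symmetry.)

Enumerating: (w1,w2), (w5,w2), (w6,w2), (w6,w7), (w7,w5).

5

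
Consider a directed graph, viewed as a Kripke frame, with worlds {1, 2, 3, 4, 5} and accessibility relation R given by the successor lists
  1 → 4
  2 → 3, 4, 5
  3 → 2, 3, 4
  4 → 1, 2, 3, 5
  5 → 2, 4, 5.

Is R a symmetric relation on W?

Symmetric: yes — every pair in R has its reverse in R.

Yes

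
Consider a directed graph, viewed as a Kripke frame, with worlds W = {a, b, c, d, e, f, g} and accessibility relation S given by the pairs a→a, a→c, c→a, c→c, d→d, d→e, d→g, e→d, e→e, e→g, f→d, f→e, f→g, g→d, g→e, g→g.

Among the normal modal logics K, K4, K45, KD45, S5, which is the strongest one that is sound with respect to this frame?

Transitive (axiom 4): yes — every two-step S-path is closed by a direct edge.
Euclidean (axiom 5): yes — any two successors of a common world are S-related.
Serial (axiom D): no — b has no S-successor.
Reflexive (axiom T): no — b is not related to itself.
So F validates K, K4, K45; KD45 would additionally require S to be serial. The strongest is K45.

K45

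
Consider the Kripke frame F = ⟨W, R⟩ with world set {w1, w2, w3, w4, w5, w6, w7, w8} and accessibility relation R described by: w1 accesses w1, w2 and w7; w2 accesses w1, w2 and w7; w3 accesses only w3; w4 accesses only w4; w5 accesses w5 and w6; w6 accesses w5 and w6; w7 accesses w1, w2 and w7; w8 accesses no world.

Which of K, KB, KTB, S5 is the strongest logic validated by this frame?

Symmetric (axiom B): yes — every pair in R has its reverse in R.
Reflexive (axiom T): no — w8 is not related to itself.
Euclidean (axiom 5): yes — any two successors of a common world are R-related.
So F validates K, KB; KTB would additionally require R to be reflexive. The strongest is KB.

KB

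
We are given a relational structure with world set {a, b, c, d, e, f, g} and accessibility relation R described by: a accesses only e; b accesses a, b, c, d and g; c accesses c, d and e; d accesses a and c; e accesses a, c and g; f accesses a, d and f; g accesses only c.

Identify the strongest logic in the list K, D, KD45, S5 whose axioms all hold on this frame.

Serial (axiom D): yes — every world has a successor (e.g. a R e).
Euclidean (axiom 5): no — b R a and b R c, but not a R c.
Transitive (axiom 4): no — a R e and e R c, but not a R c.
Reflexive (axiom T): no — a is not related to itself.
So F validates K, D; KD45 would additionally require R to be Euclidean and transitive. The strongest is D.

D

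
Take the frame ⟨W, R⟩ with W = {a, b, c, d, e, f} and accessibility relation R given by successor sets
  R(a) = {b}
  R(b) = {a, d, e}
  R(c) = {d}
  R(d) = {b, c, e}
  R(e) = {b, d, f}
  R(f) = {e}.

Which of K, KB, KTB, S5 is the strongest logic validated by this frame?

Symmetric (axiom B): yes — every pair in R has its reverse in R.
Reflexive (axiom T): no — a is not related to itself.
Euclidean (axiom 5): no — b R a and b R d, but not a R d.
So F validates K, KB; KTB would additionally require R to be reflexive. The strongest is KB.

KB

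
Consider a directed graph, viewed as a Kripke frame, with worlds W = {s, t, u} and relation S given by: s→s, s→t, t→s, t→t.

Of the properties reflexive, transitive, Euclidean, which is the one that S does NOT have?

Reflexive: no — u is not related to itself.
Transitive: yes — every two-step S-path is closed by a direct edge.
Euclidean: yes — any two successors of a common world are S-related.
Only reflexive fails.

reflexive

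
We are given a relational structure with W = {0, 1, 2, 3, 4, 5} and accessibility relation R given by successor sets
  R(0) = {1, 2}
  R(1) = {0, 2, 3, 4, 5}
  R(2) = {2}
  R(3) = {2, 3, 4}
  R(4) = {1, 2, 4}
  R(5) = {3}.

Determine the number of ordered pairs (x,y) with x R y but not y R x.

Enumerating: (0,2), (1,2), (1,3), (1,5), (3,2), (3,4), (4,2), (5,3).

8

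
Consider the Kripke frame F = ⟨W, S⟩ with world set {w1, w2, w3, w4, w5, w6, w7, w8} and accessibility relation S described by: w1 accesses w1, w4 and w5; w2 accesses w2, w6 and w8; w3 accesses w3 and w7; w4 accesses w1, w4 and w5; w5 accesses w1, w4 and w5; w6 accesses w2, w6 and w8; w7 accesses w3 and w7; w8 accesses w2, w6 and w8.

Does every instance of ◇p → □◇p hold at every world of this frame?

Yes

By correspondence theory, 5 is valid on a frame iff S is Euclidean.
Euclidean: yes — any two successors of a common world are S-related.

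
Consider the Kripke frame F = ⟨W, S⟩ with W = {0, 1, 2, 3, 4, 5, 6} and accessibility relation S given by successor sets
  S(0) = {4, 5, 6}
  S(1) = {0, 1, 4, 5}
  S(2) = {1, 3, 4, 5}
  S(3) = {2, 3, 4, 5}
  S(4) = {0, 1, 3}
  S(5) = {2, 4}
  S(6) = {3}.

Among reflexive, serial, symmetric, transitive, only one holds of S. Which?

Reflexive: no — 0 is not related to itself.
Serial: yes — every world has a successor (e.g. 0 S 4).
Symmetric: no — 0 S 5 but not 5 S 0.
Transitive: no — 0 S 4 and 4 S 1, but not 0 S 1.
Only serial holds.

serial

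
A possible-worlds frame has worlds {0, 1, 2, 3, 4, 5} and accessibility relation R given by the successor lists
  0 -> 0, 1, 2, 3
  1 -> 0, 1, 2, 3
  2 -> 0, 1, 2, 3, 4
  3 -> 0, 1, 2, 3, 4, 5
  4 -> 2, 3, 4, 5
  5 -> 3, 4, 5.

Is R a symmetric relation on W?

Yes

Symmetric: yes — every pair in R has its reverse in R.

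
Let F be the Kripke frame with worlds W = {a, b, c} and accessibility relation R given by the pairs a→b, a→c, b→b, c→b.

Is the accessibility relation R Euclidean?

No

Euclidean: no — a R b and a R c, but not b R c.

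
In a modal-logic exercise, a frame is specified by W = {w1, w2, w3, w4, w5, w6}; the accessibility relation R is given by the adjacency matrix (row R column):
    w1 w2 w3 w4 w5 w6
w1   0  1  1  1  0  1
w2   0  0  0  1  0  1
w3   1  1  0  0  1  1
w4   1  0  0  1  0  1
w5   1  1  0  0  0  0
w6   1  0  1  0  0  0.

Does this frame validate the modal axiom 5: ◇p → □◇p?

By correspondence theory, 5 is valid on a frame iff R is Euclidean.
Euclidean: no — w1 R w2 and w1 R w3, but not w2 R w3.

No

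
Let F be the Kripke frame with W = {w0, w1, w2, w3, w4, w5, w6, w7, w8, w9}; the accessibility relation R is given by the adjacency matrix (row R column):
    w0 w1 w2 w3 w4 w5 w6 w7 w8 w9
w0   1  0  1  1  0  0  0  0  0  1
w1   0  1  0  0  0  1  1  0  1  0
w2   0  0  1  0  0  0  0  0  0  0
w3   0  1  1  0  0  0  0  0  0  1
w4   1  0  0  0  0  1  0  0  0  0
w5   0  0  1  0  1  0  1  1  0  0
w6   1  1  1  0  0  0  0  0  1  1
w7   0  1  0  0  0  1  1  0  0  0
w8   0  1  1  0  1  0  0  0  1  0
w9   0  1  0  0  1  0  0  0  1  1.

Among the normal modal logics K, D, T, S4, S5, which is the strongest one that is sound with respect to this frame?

D

Serial (axiom D): yes — every world has a successor (e.g. w0 R w0).
Reflexive (axiom T): no — w3 is not related to itself.
Transitive (axiom 4): no — w0 R w3 and w3 R w1, but not w0 R w1.
Euclidean (axiom 5): no — w0 R w2 and w0 R w3, but not w2 R w3.
So F validates K, D; T would additionally require R to be reflexive. The strongest is D.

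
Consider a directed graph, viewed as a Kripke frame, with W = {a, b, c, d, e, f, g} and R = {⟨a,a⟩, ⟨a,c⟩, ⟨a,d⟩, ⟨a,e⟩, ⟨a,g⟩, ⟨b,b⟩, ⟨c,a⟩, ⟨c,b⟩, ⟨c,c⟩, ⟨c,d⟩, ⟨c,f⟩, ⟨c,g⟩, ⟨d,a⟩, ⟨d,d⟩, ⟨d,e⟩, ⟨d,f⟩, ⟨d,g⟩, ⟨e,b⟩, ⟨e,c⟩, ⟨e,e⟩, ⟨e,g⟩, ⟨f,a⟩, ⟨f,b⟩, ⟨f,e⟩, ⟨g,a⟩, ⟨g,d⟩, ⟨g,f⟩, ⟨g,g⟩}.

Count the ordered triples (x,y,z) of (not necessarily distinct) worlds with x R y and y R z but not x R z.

Enumerating: (a,c,b), (a,c,f), (a,d,f), (a,e,b), (a,g,f), (c,a,e), (c,d,e), (c,f,e), (d,a,c), (d,e,b), (d,e,c), (d,f,b), … and 16 more.
Total: 28.

28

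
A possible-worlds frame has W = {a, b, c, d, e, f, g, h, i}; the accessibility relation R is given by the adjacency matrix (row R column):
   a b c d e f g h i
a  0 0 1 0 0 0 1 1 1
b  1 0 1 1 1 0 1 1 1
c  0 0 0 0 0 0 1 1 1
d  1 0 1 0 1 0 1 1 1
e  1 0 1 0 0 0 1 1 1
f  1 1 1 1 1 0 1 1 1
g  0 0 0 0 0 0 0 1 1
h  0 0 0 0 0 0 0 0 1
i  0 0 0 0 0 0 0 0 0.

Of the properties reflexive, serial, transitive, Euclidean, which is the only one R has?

Reflexive: no — a is not related to itself.
Serial: no — i has no R-successor.
Transitive: yes — every two-step R-path is closed by a direct edge.
Euclidean: no — a R g and a R c, but not g R c.
Only transitive holds.

transitive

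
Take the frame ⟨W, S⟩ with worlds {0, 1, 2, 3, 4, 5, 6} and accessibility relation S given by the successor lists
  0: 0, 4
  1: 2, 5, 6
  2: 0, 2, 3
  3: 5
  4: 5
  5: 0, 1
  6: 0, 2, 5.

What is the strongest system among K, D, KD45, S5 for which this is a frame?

Serial (axiom D): yes — every world has a successor (e.g. 0 S 0).
Euclidean (axiom 5): no — 1 S 2 and 1 S 5, but not 2 S 5.
Transitive (axiom 4): no — 0 S 4 and 4 S 5, but not 0 S 5.
Reflexive (axiom T): no — 1 is not related to itself.
So F validates K, D; KD45 would additionally require S to be Euclidean and transitive. The strongest is D.

D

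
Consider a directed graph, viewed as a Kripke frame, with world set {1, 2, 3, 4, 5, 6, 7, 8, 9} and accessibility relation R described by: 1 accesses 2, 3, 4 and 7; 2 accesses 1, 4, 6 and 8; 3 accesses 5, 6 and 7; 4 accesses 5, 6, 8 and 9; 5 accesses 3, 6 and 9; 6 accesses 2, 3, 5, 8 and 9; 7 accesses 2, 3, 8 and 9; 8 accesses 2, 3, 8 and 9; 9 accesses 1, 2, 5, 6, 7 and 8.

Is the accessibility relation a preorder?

No

Reflexive: no — 1 is not related to itself.
Transitive: no — 1 R 2 and 2 R 6, but not 1 R 6.
So R is not a preorder.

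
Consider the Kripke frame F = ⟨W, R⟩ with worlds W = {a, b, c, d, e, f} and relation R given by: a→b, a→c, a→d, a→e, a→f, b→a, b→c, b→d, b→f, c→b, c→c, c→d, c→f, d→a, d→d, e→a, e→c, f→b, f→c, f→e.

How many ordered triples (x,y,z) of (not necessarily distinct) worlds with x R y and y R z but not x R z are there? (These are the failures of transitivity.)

28

Enumerating: (a,b,a), (a,d,a), (a,e,a), (b,a,b), (b,a,e), (b,c,b), (b,f,b), (b,f,e), (c,b,a), (c,d,a), (c,f,e), (d,a,b), … and 16 more.
Total: 28.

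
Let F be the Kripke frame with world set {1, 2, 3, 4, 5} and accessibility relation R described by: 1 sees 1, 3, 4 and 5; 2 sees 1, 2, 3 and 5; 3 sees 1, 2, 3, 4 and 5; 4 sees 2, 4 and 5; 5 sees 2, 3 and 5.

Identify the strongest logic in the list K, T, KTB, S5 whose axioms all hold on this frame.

Reflexive (axiom T): yes — every world is R-related to itself.
Symmetric (axiom B): no — 1 R 4 but not 4 R 1.
Euclidean (axiom 5): no — 1 R 4 and 1 R 3, but not 4 R 3.
So F validates K, T; KTB would additionally require R to be symmetric. The strongest is T.

T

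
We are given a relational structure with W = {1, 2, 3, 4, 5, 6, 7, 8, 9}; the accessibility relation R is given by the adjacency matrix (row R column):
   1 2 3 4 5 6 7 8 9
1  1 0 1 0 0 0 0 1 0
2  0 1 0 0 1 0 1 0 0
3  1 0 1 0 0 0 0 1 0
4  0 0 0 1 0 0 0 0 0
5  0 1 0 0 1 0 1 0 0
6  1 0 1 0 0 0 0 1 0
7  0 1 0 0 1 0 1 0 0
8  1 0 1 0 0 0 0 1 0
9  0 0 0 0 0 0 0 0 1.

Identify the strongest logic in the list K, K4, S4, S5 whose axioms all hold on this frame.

Transitive (axiom 4): yes — every two-step R-path is closed by a direct edge.
Reflexive (axiom T): no — 6 is not related to itself.
Euclidean (axiom 5): yes — any two successors of a common world are R-related.
So F validates K, K4; S4 would additionally require R to be reflexive. The strongest is K4.

K4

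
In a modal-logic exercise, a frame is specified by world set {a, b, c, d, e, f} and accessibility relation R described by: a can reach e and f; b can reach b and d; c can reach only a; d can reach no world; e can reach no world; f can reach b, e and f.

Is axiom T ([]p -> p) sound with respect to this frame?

No

The schema T characterises exactly the reflexive frames.
Reflexive: no — a is not related to itself.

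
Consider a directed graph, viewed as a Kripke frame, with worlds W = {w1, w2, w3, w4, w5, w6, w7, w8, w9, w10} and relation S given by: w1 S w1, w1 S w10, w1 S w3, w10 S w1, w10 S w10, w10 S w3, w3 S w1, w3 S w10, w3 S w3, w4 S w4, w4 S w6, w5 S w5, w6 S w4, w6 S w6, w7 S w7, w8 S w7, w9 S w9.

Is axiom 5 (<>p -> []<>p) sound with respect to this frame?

Yes

The schema 5 characterises exactly the Euclidean frames.
Euclidean: yes — any two successors of a common world are S-related.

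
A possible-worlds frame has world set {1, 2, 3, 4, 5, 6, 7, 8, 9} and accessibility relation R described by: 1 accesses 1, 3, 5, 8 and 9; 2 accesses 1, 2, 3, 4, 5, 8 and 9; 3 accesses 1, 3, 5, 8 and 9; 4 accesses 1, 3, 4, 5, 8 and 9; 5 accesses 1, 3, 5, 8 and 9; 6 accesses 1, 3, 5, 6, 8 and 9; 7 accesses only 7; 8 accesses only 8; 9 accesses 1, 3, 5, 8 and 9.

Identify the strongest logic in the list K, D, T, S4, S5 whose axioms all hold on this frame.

S4

Serial (axiom D): yes — every world has a successor (e.g. 1 R 1).
Reflexive (axiom T): yes — every world is R-related to itself.
Transitive (axiom 4): yes — every two-step R-path is closed by a direct edge.
Euclidean (axiom 5): no — 1 R 8 and 1 R 3, but not 8 R 3.
So F validates K, D, T, S4; S5 would additionally require R to be Euclidean. The strongest is S4.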